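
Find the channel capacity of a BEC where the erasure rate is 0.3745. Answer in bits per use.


C = 1 - epsilon = 1 - 0.3745 = 0.6255

0.6255 bits


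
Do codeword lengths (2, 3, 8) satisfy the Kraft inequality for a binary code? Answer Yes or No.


Kraft sum = sum(2^(-l_i)) = 0.3789, need <= 1. Result: satisfied (a binary prefix-free code with these lengths exists)

Yes


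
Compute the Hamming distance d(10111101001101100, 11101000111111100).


Count differing positions: . ^ . ^ . ^ . ^ ^ ^ . . ^ . . . . = 7 differences

7


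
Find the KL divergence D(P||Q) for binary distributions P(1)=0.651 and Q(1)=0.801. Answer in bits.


KL = p*log2(p/q) + (1-p)*log2((1-p)/(1-q)) = 0.651*log2(0.651/0.801) + 0.349*log2(0.349/0.199) = 0.0881

0.0881 bits


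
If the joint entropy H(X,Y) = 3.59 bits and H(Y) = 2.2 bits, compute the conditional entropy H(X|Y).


H(X|Y) = H(X,Y) - H(Y) = 3.59 - 2.2 = 1.39

1.39 bits


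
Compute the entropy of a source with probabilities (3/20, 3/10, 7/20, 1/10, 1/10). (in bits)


H = -sum(p_i * log2(p_i)). Terms: -(3/20)*log2(3/20) = 0.410545; -(3/10)*log2(3/10) = 0.521090; -(7/20)*log2(7/20) = 0.530101; -(1/10)*log2(1/10) = 0.332193; -(1/10)*log2(1/10) = 0.332193. H = 0.410545 + 0.521090 + 0.530101 + 0.332193 + 0.332193 = 2.1261

2.1261 bits


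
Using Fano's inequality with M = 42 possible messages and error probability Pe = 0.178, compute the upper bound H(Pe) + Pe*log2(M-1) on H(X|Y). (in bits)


H(Pe) = -Pe*log2(Pe) - (1-Pe)*log2(1-Pe) = -0.178*log2(0.178) - 0.822*log2(0.822) = 0.443229 + 0.232453 = 0.6757. Pe*log2(M-1) = 0.178*log2(41) = 0.953644. Bound = H(Pe) + Pe*log2(M-1) = 0.443229 + 0.232453 + 0.953644 = 1.6293

1.6293 bits


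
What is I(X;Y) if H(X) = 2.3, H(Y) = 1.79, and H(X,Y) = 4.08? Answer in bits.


I(X;Y) = H(X) + H(Y) - H(X,Y) = 2.3 + 1.79 - 4.08 = 0.01

0.01 bits


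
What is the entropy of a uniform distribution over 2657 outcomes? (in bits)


H = log2(n) = log2(2657) = 11.3756

11.3756 bits


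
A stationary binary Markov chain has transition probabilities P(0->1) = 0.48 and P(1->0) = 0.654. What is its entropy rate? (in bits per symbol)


Stationary distribution: pi_0 = p10/(p01+p10) = 0.5767, pi_1 = 0.4233. Entropy rate H' = pi_0*H(p01) + pi_1*H(p10) = 0.5767*0.9988 + 0.4233*0.9304 = 0.9699

0.9699 bits/symbol


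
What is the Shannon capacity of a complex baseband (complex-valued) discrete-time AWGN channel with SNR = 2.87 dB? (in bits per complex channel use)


SNR_linear = 10^(2.87/10) = 1.9364; C = log2(1 + SNR_linear) = log2(1 + 1.9364) = 1.5541

1.5541 bits/channel use


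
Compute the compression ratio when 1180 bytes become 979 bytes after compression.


Ratio = original / compressed = 1180 / 979 = 1.2053

1.2053


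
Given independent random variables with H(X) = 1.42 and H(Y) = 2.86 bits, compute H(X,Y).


For independent variables, H(X,Y) = H(X) + H(Y) = 1.42 + 2.86 = 4.28

4.28 bits


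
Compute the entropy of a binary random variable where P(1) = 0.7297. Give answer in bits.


H = -p*log2(p) - (1-p)*log2(1-p). -0.7297*log2(0.7297) = 0.331740; -0.2703*log2(0.2703) = 0.510155. H = 0.331740 + 0.510155 = 0.8419

0.8419 bits


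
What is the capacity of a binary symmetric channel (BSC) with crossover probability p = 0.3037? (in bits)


H(p) = -p*log2(p) - (1-p)*log2(1-p) = -0.3037*log2(0.3037) - 0.6963*log2(0.6963) = 0.522146 + 0.363621 = 0.8858. C = 1 - H(p) = 1 - 0.8858 = 0.1142

0.1142 bits


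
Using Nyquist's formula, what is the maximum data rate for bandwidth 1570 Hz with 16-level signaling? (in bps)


Rate = 2 * B * log2(M) = 2 * 1570 * 4.0 = 12560.0

12560.0 bps


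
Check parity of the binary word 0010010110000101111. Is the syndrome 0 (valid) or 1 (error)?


Syndrome = XOR of all bits = 0 XOR 0 XOR 1 XOR 0 XOR 0 XOR 1 XOR 0 XOR 1 XOR 1 XOR 0 XOR 0 XOR 0 XOR 0 XOR 1 XOR 0 XOR 1 XOR 1 XOR 1 XOR 1 = 1

1


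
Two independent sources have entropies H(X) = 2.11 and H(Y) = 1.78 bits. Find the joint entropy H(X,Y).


For independent variables, H(X,Y) = H(X) + H(Y) = 2.11 + 1.78 = 3.89

3.89 bits


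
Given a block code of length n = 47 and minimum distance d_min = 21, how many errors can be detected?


Detection capability = d_min - 1 = 21 - 1 = 20

20 errors


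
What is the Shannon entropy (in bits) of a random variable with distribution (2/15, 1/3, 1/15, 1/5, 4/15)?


H = -sum(p_i * log2(p_i)). Terms: -(2/15)*log2(2/15) = 0.387585; -(1/3)*log2(1/3) = 0.528321; -(1/15)*log2(1/15) = 0.260459; -(1/5)*log2(1/5) = 0.464386; -(4/15)*log2(4/15) = 0.508504. H = 0.387585 + 0.528321 + 0.260459 + 0.464386 + 0.508504 = 2.1493

2.1493 bits


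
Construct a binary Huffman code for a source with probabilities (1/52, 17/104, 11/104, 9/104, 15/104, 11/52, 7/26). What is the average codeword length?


Huffman construction (repeatedly merge the two least-probable nodes; each merge adds 1 bit to every symbol beneath it): 1/52 + 9/104 = 11/104; 11/104 + 11/104 = 11/52; 15/104 + 17/104 = 4/13; 11/52 + 11/52 = 11/26; 7/26 + 4/13 = 15/26; 11/26 + 15/26 = 1. Resulting codeword lengths (in the order the probabilities were given): (4, 3, 3, 4, 3, 2, 2). L_avg = sum(p_i * l_i) = 1/52*4 + 17/104*3 + 11/104*3 + 9/104*4 + 15/104*3 + 11/52*2 + 7/26*2 = 21/8 = 2.625

2.625 bits


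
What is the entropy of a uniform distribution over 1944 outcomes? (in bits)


H = log2(n) = log2(1944) = 10.9248

10.9248 bits


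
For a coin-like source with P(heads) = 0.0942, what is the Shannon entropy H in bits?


H = -p*log2(p) - (1-p)*log2(1-p). -0.0942*log2(0.0942) = 0.321046; -0.9058*log2(0.9058) = 0.129290. H = 0.321046 + 0.129290 = 0.4503

0.4503 bits


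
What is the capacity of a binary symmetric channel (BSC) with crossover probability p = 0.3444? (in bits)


H(p) = -p*log2(p) - (1-p)*log2(1-p) = -0.3444*log2(0.3444) - 0.6556*log2(0.6556) = 0.529633 + 0.399334 = 0.929. C = 1 - H(p) = 1 - 0.929 = 0.071

0.071 bits


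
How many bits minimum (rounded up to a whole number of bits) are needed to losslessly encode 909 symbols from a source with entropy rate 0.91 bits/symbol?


Minimum bits >= n * H = 909 * 0.91 = 827.19, rounded up to a whole number of bits = 828

828 bits


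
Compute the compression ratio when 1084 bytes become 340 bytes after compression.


Ratio = original / compressed = 1084 / 340 = 3.1882

3.1882


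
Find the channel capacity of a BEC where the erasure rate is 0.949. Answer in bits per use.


C = 1 - epsilon = 1 - 0.949 = 0.051

0.051 bits


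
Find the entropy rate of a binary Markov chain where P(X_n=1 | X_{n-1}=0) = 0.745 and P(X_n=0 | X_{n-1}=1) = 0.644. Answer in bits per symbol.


Stationary distribution: pi_0 = p10/(p01+p10) = 0.4636, pi_1 = 0.5364. Entropy rate H' = pi_0*H(p01) + pi_1*H(p10) = 0.4636*0.8191 + 0.5364*0.9393 = 0.8836

0.8836 bits/symbol


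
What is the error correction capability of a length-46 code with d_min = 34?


Correction capability = floor((d-1)/2) = floor((34-1)/2) = 16

16 errors


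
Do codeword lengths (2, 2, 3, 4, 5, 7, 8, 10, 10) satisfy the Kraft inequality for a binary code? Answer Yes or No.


Kraft sum = sum(2^(-l_i)) = 0.7324, need <= 1. Result: satisfied (a binary prefix-free code with these lengths exists)

Yes


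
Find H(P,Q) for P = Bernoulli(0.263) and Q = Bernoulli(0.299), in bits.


H(P,Q) = -p*log2(q) - (1-p)*log2(1-q). -0.263*log2(0.299) = 0.458089; -0.737*log2(0.701) = 0.377723. H(P,Q) = 0.458089 + 0.377723 = 0.8358

0.8358 bits


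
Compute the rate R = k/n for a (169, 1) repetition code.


Rate = k/n = 1/169

1/169


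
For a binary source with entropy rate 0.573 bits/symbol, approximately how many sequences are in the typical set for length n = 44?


log2|A_typical| = nH = 44 * 0.573 = 25.212, so |A_typical| ~ 2^25.212 = 3.887e+07

3.887e+07


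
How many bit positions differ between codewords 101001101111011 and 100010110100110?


Count differing positions: . . ^ . ^ ^ . ^ ^ . ^ ^ ^ . ^ = 9 differences

9


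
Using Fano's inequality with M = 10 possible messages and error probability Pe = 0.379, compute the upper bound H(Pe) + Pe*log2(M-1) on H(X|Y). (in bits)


H(Pe) = -Pe*log2(Pe) - (1-Pe)*log2(1-Pe) = -0.379*log2(0.379) - 0.621*log2(0.621) = 0.530498 + 0.426835 = 0.9573. Pe*log2(M-1) = 0.379*log2(9) = 1.201402. Bound = H(Pe) + Pe*log2(M-1) = 0.530498 + 0.426835 + 1.201402 = 2.1587

2.1587 bits


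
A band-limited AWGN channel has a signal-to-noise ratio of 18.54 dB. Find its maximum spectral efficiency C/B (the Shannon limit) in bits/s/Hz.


SNR_linear = 10^(18.54/10) = 71.4496; C/B = log2(1 + SNR_linear) = log2(1 + 71.4496) = 6.1789

6.1789 bits/s/Hz


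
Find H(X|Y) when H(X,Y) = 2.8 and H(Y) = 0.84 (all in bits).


H(X|Y) = H(X,Y) - H(Y) = 2.8 - 0.84 = 1.96

1.96 bits


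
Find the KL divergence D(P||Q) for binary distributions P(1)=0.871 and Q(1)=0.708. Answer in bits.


KL = p*log2(p/q) + (1-p)*log2((1-p)/(1-q)) = 0.871*log2(0.871/0.708) + 0.129*log2(0.129/0.292) = 0.1083

0.1083 bits


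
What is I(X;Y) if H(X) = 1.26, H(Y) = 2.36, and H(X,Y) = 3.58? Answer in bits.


I(X;Y) = H(X) + H(Y) - H(X,Y) = 1.26 + 2.36 - 3.58 = 0.04

0.04 bits


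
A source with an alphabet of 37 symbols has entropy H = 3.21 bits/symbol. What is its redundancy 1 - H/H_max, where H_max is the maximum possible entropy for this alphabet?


H_max = log2(K) = log2(37) = 5.2095 bits/symbol. Redundancy = 1 - H/H_max = 1 - 3.21/5.2095 = 1 - 0.6162 = 0.3838

0.3838


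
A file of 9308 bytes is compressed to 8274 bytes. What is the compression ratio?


Ratio = original / compressed = 9308 / 8274 = 1.125

1.125


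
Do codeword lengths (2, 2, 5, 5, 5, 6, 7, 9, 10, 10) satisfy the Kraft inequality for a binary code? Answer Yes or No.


Kraft sum = sum(2^(-l_i)) = 0.6211, need <= 1. Result: satisfied (a binary prefix-free code with these lengths exists)

Yes


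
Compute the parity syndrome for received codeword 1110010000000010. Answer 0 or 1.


Syndrome = XOR of all bits = 1 XOR 1 XOR 1 XOR 0 XOR 0 XOR 1 XOR 0 XOR 0 XOR 0 XOR 0 XOR 0 XOR 0 XOR 0 XOR 0 XOR 1 XOR 0 = 1

1


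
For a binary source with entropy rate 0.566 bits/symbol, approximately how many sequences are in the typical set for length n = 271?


log2|A_typical| = nH = 271 * 0.566 = 153.386, so |A_typical| ~ 2^153.386 = 1.492e+46

1.492e+46


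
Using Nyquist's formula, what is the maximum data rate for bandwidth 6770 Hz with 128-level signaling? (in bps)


Rate = 2 * B * log2(M) = 2 * 6770 * 7.0 = 94780.0

94780.0 bps


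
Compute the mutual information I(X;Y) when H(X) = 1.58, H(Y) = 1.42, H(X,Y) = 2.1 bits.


I(X;Y) = H(X) + H(Y) - H(X,Y) = 1.58 + 1.42 - 2.1 = 0.9

0.9 bits


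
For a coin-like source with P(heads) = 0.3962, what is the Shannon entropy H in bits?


H = -p*log2(p) - (1-p)*log2(1-p). -0.3962*log2(0.3962) = 0.529204; -0.6038*log2(0.6038) = 0.439480. H = 0.529204 + 0.439480 = 0.9687

0.9687 bits


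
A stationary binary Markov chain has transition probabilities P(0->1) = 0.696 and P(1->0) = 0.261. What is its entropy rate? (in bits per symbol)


Stationary distribution: pi_0 = p10/(p01+p10) = 0.2727, pi_1 = 0.7273. Entropy rate H' = pi_0*H(p01) + pi_1*H(p10) = 0.2727*0.8861 + 0.7273*0.8283 = 0.844

0.844 bits/symbol


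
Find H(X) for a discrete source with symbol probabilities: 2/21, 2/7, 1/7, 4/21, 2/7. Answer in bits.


H = -sum(p_i * log2(p_i)). Terms: -(2/21)*log2(2/21) = 0.323078; -(2/7)*log2(2/7) = 0.516387; -(1/7)*log2(1/7) = 0.401051; -(4/21)*log2(4/21) = 0.455680; -(2/7)*log2(2/7) = 0.516387. H = 0.323078 + 0.516387 + 0.401051 + 0.455680 + 0.516387 = 2.2126

2.2126 bits


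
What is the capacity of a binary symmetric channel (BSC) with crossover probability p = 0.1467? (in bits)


H(p) = -p*log2(p) - (1-p)*log2(1-p) = -0.1467*log2(0.1467) - 0.8533*log2(0.8533) = 0.406221 + 0.195299 = 0.6015. C = 1 - H(p) = 1 - 0.6015 = 0.3985

0.3985 bits


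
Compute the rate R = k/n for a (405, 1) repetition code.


Rate = k/n = 1/405

1/405


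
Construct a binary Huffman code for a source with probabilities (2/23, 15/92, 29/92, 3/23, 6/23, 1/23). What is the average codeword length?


Huffman construction (repeatedly merge the two least-probable nodes; each merge adds 1 bit to every symbol beneath it): 1/23 + 2/23 = 3/23; 3/23 + 3/23 = 6/23; 15/92 + 6/23 = 39/92; 6/23 + 29/92 = 53/92; 39/92 + 53/92 = 1. Resulting codeword lengths (in the order the probabilities were given): (4, 2, 2, 3, 2, 4). L_avg = sum(p_i * l_i) = 2/23*4 + 15/92*2 + 29/92*2 + 3/23*3 + 6/23*2 + 1/23*4 = 55/23 = 2.3913

2.3913 bits


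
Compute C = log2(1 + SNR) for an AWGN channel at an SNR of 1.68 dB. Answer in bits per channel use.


SNR_linear = 10^(1.68/10) = 1.4723; C = log2(1 + SNR_linear) = log2(1 + 1.4723) = 1.3059

1.3059 bits/channel use


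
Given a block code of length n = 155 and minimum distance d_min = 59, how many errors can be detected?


Detection capability = d_min - 1 = 59 - 1 = 58

58 errors


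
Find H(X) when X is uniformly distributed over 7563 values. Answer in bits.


H = log2(n) = log2(7563) = 12.8847

12.8847 bits


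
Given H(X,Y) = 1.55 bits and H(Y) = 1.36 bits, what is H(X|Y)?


H(X|Y) = H(X,Y) - H(Y) = 1.55 - 1.36 = 0.19

0.19 bits


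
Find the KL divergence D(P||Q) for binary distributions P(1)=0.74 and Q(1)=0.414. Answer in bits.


KL = p*log2(p/q) + (1-p)*log2((1-p)/(1-q)) = 0.74*log2(0.74/0.414) + 0.26*log2(0.26/0.586) = 0.3152

0.3152 bits


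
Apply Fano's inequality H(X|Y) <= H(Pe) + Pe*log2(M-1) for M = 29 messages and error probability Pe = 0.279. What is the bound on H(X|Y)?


H(Pe) = -Pe*log2(Pe) - (1-Pe)*log2(1-Pe) = -0.279*log2(0.279) - 0.721*log2(0.721) = 0.513824 + 0.340261 = 0.8541. Pe*log2(M-1) = 0.279*log2(28) = 1.341252. Bound = H(Pe) + Pe*log2(M-1) = 0.513824 + 0.340261 + 1.341252 = 2.1953

2.1953 bits


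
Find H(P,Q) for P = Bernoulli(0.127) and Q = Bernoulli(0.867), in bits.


H(P,Q) = -p*log2(q) - (1-p)*log2(1-q). -0.127*log2(0.867) = 0.026149; -0.873*log2(0.133) = 2.540868. H(P,Q) = 0.026149 + 2.540868 = 2.567

2.567 bits


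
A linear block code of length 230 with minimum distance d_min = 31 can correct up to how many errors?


Correction capability = floor((d-1)/2) = floor((31-1)/2) = 15

15 errors


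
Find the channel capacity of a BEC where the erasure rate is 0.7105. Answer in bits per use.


C = 1 - epsilon = 1 - 0.7105 = 0.2895

0.2895 bits


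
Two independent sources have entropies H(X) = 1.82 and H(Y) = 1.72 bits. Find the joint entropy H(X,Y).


For independent variables, H(X,Y) = H(X) + H(Y) = 1.82 + 1.72 = 3.54

3.54 bits


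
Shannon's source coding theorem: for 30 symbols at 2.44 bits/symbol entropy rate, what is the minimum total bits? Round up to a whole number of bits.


Minimum bits >= n * H = 30 * 2.44 = 73.2, rounded up to a whole number of bits = 74

74 bits


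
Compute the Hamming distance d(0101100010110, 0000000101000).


Count differing positions: . ^ . ^ ^ . . ^ ^ ^ ^ ^ . = 8 differences

8


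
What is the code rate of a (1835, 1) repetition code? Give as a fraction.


Rate = k/n = 1/1835

1/1835


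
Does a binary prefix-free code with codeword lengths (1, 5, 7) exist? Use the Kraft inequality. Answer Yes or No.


Kraft sum = sum(2^(-l_i)) = 0.5391, need <= 1. Result: satisfied (a binary prefix-free code with these lengths exists)

Yes


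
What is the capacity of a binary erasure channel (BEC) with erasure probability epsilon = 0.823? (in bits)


C = 1 - epsilon = 1 - 0.823 = 0.177

0.177 bits


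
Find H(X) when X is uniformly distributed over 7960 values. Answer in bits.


H = log2(n) = log2(7960) = 12.9586

12.9586 bits


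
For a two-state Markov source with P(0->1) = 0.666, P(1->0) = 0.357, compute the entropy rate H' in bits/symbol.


Stationary distribution: pi_0 = p10/(p01+p10) = 0.349, pi_1 = 0.651. Entropy rate H' = pi_0*H(p01) + pi_1*H(p10) = 0.349*0.919 + 0.651*0.9402 = 0.9328

0.9328 bits/symbol


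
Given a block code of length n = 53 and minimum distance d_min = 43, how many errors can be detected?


Detection capability = d_min - 1 = 43 - 1 = 42

42 errors


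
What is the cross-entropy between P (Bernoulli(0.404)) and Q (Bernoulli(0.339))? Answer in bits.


H(P,Q) = -p*log2(q) - (1-p)*log2(1-q). -0.404*log2(0.339) = 0.630500; -0.596*log2(0.661) = 0.355978. H(P,Q) = 0.630500 + 0.355978 = 0.9865

0.9865 bits


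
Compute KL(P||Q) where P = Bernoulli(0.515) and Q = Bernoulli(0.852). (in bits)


KL = p*log2(p/q) + (1-p)*log2((1-p)/(1-q)) = 0.515*log2(0.515/0.852) + 0.485*log2(0.485/0.148) = 0.4565

0.4565 bits


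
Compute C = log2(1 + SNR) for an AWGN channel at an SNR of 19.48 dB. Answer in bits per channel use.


SNR_linear = 10^(19.48/10) = 88.7156; C = log2(1 + SNR_linear) = log2(1 + 88.7156) = 6.4873

6.4873 bits/channel use


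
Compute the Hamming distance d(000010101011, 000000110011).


Count differing positions: . . . . ^ . . ^ ^ . . . = 3 differences

3


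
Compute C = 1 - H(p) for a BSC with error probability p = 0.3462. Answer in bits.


H(p) = -p*log2(p) - (1-p)*log2(1-p) = -0.3462*log2(0.3462) - 0.6538*log2(0.6538) = 0.529798 + 0.400831 = 0.9306. C = 1 - H(p) = 1 - 0.9306 = 0.0694

0.0694 bits


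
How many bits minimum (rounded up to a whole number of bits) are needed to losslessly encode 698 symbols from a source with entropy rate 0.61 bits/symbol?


Minimum bits >= n * H = 698 * 0.61 = 425.78, rounded up to a whole number of bits = 426

426 bits


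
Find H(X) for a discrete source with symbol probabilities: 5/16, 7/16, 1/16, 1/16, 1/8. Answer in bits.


H = -sum(p_i * log2(p_i)). Terms: -(5/16)*log2(5/16) = 0.524397; -(7/16)*log2(7/16) = 0.521782; -(1/16)*log2(1/16) = 0.250000; -(1/16)*log2(1/16) = 0.250000; -(1/8)*log2(1/8) = 0.375000. H = 0.524397 + 0.521782 + 0.250000 + 0.250000 + 0.375000 = 1.9212

1.9212 bits


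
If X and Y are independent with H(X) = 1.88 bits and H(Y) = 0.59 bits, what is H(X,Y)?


For independent variables, H(X,Y) = H(X) + H(Y) = 1.88 + 0.59 = 2.47

2.47 bits


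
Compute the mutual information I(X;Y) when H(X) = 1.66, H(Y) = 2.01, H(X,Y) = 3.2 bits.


I(X;Y) = H(X) + H(Y) - H(X,Y) = 1.66 + 2.01 - 3.2 = 0.47

0.47 bits


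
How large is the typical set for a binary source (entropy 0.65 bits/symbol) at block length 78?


log2|A_typical| = nH = 78 * 0.65 = 50.7, so |A_typical| ~ 2^50.7 = 1.829e+15

1.829e+15


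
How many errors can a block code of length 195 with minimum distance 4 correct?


Correction capability = floor((d-1)/2) = floor((4-1)/2) = 1

1 errors


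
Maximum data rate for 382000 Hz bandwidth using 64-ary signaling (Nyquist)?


Rate = 2 * B * log2(M) = 2 * 382000 * 6.0 = 4584000.0

4584000.0 bps


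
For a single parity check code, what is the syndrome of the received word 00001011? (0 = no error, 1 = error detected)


Syndrome = XOR of all bits = 0 XOR 0 XOR 0 XOR 0 XOR 1 XOR 0 XOR 1 XOR 1 = 1

1


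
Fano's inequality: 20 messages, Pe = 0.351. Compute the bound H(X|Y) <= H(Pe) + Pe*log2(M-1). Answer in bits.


H(Pe) = -Pe*log2(Pe) - (1-Pe)*log2(1-Pe) = -0.351*log2(0.351) - 0.649*log2(0.649) = 0.530170 + 0.404788 = 0.935. Pe*log2(M-1) = 0.351*log2(19) = 1.491023. Bound = H(Pe) + Pe*log2(M-1) = 0.530170 + 0.404788 + 1.491023 = 2.426

2.426 bits


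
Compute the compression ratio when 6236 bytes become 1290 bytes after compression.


Ratio = original / compressed = 6236 / 1290 = 4.8341

4.8341


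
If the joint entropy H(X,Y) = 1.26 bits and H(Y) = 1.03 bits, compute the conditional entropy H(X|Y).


H(X|Y) = H(X,Y) - H(Y) = 1.26 - 1.03 = 0.23

0.23 bits


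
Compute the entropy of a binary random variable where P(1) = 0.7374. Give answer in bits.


H = -p*log2(p) - (1-p)*log2(1-p). -0.7374*log2(0.7374) = 0.324073; -0.2626*log2(0.2626) = 0.506571. H = 0.324073 + 0.506571 = 0.8306

0.8306 bits


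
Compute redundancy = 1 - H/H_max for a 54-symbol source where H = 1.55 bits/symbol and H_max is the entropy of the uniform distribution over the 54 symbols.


H_max = log2(K) = log2(54) = 5.7549 bits/symbol. Redundancy = 1 - H/H_max = 1 - 1.55/5.7549 = 1 - 0.2693 = 0.7307

0.7307


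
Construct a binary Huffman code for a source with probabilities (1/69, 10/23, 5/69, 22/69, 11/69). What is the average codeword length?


Huffman construction (repeatedly merge the two least-probable nodes; each merge adds 1 bit to every symbol beneath it): 1/69 + 5/69 = 2/23; 2/23 + 11/69 = 17/69; 17/69 + 22/69 = 13/23; 10/23 + 13/23 = 1. Resulting codeword lengths (in the order the probabilities were given): (4, 1, 4, 2, 3). L_avg = sum(p_i * l_i) = 1/69*4 + 10/23*1 + 5/69*4 + 22/69*2 + 11/69*3 = 131/69 = 1.8986

1.8986 bits


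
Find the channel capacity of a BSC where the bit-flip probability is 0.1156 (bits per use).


H(p) = -p*log2(p) - (1-p)*log2(1-p) = -0.1156*log2(0.1156) - 0.8844*log2(0.8844) = 0.359838 + 0.156741 = 0.5166. C = 1 - H(p) = 1 - 0.5166 = 0.4834

0.4834 bits


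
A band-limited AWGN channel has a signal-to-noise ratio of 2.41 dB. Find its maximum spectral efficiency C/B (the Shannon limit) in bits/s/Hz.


SNR_linear = 10^(2.41/10) = 1.7418; C/B = log2(1 + SNR_linear) = log2(1 + 1.7418) = 1.4551

1.4551 bits/s/Hz


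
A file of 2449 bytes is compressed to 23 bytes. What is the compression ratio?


Ratio = original / compressed = 2449 / 23 = 106.4783

106.4783


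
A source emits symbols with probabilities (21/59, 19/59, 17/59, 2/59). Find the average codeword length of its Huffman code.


Huffman construction (repeatedly merge the two least-probable nodes; each merge adds 1 bit to every symbol beneath it): 2/59 + 17/59 = 19/59; 19/59 + 19/59 = 38/59; 21/59 + 38/59 = 1. Resulting codeword lengths (in the order the probabilities were given): (1, 2, 3, 3). L_avg = sum(p_i * l_i) = 21/59*1 + 19/59*2 + 17/59*3 + 2/59*3 = 116/59 = 1.9661

1.9661 bits


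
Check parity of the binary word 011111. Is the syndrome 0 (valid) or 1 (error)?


Syndrome = XOR of all bits = 0 XOR 1 XOR 1 XOR 1 XOR 1 XOR 1 = 1

1


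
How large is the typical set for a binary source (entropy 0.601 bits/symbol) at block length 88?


log2|A_typical| = nH = 88 * 0.601 = 52.888, so |A_typical| ~ 2^52.888 = 8.334e+15

8.334e+15


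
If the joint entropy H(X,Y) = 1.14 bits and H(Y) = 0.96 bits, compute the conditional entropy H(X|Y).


H(X|Y) = H(X,Y) - H(Y) = 1.14 - 0.96 = 0.18

0.18 bits


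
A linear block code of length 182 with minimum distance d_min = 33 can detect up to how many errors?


Detection capability = d_min - 1 = 33 - 1 = 32

32 errors


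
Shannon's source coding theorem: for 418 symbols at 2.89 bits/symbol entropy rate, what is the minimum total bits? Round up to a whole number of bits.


Minimum bits >= n * H = 418 * 2.89 = 1208.02, rounded up to a whole number of bits = 1209

1209 bits


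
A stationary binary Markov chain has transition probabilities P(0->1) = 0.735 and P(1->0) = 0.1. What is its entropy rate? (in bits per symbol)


Stationary distribution: pi_0 = p10/(p01+p10) = 0.1198, pi_1 = 0.8802. Entropy rate H' = pi_0*H(p01) + pi_1*H(p10) = 0.1198*0.8342 + 0.8802*0.469 = 0.5127

0.5127 bits/symbol


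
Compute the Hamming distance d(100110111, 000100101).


Count differing positions: ^ . . . ^ . . ^ . = 3 differences

3


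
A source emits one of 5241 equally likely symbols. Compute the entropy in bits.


H = log2(n) = log2(5241) = 12.3556

12.3556 bits


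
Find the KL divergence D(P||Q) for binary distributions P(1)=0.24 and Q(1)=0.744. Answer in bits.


KL = p*log2(p/q) + (1-p)*log2((1-p)/(1-q)) = 0.24*log2(0.24/0.744) + 0.76*log2(0.76/0.256) = 0.8013

0.8013 bits


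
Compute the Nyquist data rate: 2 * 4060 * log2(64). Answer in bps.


Rate = 2 * B * log2(M) = 2 * 4060 * 6.0 = 48720.0

48720.0 bps


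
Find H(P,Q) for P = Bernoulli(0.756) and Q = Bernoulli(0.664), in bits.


H(P,Q) = -p*log2(q) - (1-p)*log2(1-q). -0.756*log2(0.664) = 0.446603; -0.244*log2(0.336) = 0.383926. H(P,Q) = 0.446603 + 0.383926 = 0.8305

0.8305 bits


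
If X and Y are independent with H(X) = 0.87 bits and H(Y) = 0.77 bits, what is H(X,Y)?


For independent variables, H(X,Y) = H(X) + H(Y) = 0.87 + 0.77 = 1.64

1.64 bits


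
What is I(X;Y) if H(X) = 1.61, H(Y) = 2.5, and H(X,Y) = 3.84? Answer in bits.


I(X;Y) = H(X) + H(Y) - H(X,Y) = 1.61 + 2.5 - 3.84 = 0.27

0.27 bits


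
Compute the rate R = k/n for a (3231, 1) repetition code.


Rate = k/n = 1/3231

1/3231


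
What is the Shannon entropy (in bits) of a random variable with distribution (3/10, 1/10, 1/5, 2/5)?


H = -sum(p_i * log2(p_i)). Terms: -(3/10)*log2(3/10) = 0.521090; -(1/10)*log2(1/10) = 0.332193; -(1/5)*log2(1/5) = 0.464386; -(2/5)*log2(2/5) = 0.528771. H = 0.521090 + 0.332193 + 0.464386 + 0.528771 = 1.8464

1.8464 bits


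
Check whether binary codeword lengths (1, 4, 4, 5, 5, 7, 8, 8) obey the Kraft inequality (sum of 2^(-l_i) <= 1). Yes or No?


Kraft sum = sum(2^(-l_i)) = 0.7031, need <= 1. Result: satisfied (a binary prefix-free code with these lengths exists)

Yes


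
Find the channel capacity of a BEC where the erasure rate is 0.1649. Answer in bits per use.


C = 1 - epsilon = 1 - 0.1649 = 0.8351

0.8351 bits


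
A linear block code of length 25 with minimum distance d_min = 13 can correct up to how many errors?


Correction capability = floor((d-1)/2) = floor((13-1)/2) = 6

6 errors


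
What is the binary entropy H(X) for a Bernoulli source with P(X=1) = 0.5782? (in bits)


H = -p*log2(p) - (1-p)*log2(1-p). -0.5782*log2(0.5782) = 0.456986; -0.4218*log2(0.4218) = 0.525297. H = 0.456986 + 0.525297 = 0.9823

0.9823 bits


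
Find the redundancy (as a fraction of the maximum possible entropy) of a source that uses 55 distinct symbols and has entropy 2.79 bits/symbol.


H_max = log2(K) = log2(55) = 5.7814 bits/symbol. Redundancy = 1 - H/H_max = 1 - 2.79/5.7814 = 1 - 0.4826 = 0.5174

0.5174


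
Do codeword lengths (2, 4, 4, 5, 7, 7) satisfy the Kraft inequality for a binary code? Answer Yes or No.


Kraft sum = sum(2^(-l_i)) = 0.4219, need <= 1. Result: satisfied (a binary prefix-free code with these lengths exists)

Yes


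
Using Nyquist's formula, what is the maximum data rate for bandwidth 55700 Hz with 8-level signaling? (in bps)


Rate = 2 * B * log2(M) = 2 * 55700 * 3.0 = 334200.0

334200.0 bps


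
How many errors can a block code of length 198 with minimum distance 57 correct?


Correction capability = floor((d-1)/2) = floor((57-1)/2) = 28

28 errors


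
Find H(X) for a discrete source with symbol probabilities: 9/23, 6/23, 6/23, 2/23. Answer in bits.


H = -sum(p_i * log2(p_i)). Terms: -(9/23)*log2(9/23) = 0.529684; -(6/23)*log2(6/23) = 0.505722; -(6/23)*log2(6/23) = 0.505722; -(2/23)*log2(2/23) = 0.306397. H = 0.529684 + 0.505722 + 0.505722 + 0.306397 = 1.8475

1.8475 bits


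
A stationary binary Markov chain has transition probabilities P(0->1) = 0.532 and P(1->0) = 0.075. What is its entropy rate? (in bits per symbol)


Stationary distribution: pi_0 = p10/(p01+p10) = 0.1236, pi_1 = 0.8764. Entropy rate H' = pi_0*H(p01) + pi_1*H(p10) = 0.1236*0.997 + 0.8764*0.3843 = 0.46

0.46 bits/symbol


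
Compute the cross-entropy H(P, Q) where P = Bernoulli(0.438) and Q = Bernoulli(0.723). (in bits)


H(P,Q) = -p*log2(q) - (1-p)*log2(1-q). -0.438*log2(0.723) = 0.204954; -0.562*log2(0.277) = 1.040848. H(P,Q) = 0.204954 + 1.040848 = 1.2458

1.2458 bits


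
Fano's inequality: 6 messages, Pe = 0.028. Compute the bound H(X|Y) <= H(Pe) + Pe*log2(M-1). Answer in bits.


H(Pe) = -Pe*log2(Pe) - (1-Pe)*log2(1-Pe) = -0.028*log2(0.028) - 0.972*log2(0.972) = 0.144436 + 0.039825 = 0.1843. Pe*log2(M-1) = 0.028*log2(5) = 0.065014. Bound = H(Pe) + Pe*log2(M-1) = 0.144436 + 0.039825 + 0.065014 = 0.2493

0.2493 bits


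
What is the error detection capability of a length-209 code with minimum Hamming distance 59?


Detection capability = d_min - 1 = 59 - 1 = 58

58 errors


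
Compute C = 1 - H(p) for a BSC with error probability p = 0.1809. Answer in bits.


H(p) = -p*log2(p) - (1-p)*log2(1-p) = -0.1809*log2(0.1809) - 0.8191*log2(0.8191) = 0.446232 + 0.235809 = 0.682. C = 1 - H(p) = 1 - 0.682 = 0.318

0.318 bits


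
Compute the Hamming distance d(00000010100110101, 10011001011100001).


Count differing positions: ^ . . ^ ^ . ^ ^ ^ ^ ^ . ^ . ^ . . = 10 differences

10


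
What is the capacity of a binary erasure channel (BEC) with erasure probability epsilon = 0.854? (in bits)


C = 1 - epsilon = 1 - 0.854 = 0.146

0.146 bits


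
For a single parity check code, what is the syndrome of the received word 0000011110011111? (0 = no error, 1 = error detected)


Syndrome = XOR of all bits = 0 XOR 0 XOR 0 XOR 0 XOR 0 XOR 1 XOR 1 XOR 1 XOR 1 XOR 0 XOR 0 XOR 1 XOR 1 XOR 1 XOR 1 XOR 1 = 1

1


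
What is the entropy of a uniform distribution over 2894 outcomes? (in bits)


H = log2(n) = log2(2894) = 11.4988

11.4988 bits


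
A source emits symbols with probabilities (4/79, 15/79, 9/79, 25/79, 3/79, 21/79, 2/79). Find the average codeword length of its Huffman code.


Huffman construction (repeatedly merge the two least-probable nodes; each merge adds 1 bit to every symbol beneath it): 2/79 + 3/79 = 5/79; 4/79 + 5/79 = 9/79; 9/79 + 9/79 = 18/79; 15/79 + 18/79 = 33/79; 21/79 + 25/79 = 46/79; 33/79 + 46/79 = 1. Resulting codeword lengths (in the order the probabilities were given): (4, 2, 3, 2, 5, 2, 5). L_avg = sum(p_i * l_i) = 4/79*4 + 15/79*2 + 9/79*3 + 25/79*2 + 3/79*5 + 21/79*2 + 2/79*5 = 190/79 = 2.4051

2.4051 bits


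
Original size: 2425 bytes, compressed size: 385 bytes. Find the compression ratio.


Ratio = original / compressed = 2425 / 385 = 6.2987

6.2987


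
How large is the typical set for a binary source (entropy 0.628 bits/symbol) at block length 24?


log2|A_typical| = nH = 24 * 0.628 = 15.072, so |A_typical| ~ 2^15.072 = 3.444e+04

3.444e+04


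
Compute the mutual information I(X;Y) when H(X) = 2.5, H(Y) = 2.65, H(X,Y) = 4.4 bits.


I(X;Y) = H(X) + H(Y) - H(X,Y) = 2.5 + 2.65 - 4.4 = 0.75

0.75 bits


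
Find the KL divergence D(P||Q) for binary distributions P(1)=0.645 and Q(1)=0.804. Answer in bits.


KL = p*log2(p/q) + (1-p)*log2((1-p)/(1-q)) = 0.645*log2(0.645/0.804) + 0.355*log2(0.355/0.196) = 0.0992

0.0992 bits


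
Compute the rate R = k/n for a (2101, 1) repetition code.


Rate = k/n = 1/2101

1/2101


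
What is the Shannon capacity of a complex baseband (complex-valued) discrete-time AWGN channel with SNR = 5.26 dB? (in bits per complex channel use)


SNR_linear = 10^(5.26/10) = 3.3574; C = log2(1 + SNR_linear) = log2(1 + 3.3574) = 2.1235

2.1235 bits/channel use


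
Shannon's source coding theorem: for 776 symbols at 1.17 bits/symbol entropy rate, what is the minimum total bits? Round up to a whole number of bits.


Minimum bits >= n * H = 776 * 1.17 = 907.92, rounded up to a whole number of bits = 908

908 bits


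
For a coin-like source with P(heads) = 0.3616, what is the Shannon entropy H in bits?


H = -p*log2(p) - (1-p)*log2(1-p). -0.3616*log2(0.3616) = 0.530660; -0.6384*log2(0.6384) = 0.413343. H = 0.530660 + 0.413343 = 0.944

0.944 bits


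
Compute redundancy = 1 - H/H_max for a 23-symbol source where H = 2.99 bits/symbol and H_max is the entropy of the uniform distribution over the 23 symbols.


H_max = log2(K) = log2(23) = 4.5236 bits/symbol. Redundancy = 1 - H/H_max = 1 - 2.99/4.5236 = 1 - 0.661 = 0.339

0.339


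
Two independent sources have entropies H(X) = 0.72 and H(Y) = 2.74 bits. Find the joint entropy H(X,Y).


For independent variables, H(X,Y) = H(X) + H(Y) = 0.72 + 2.74 = 3.46

3.46 bits


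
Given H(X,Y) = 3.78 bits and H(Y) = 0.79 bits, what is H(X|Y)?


H(X|Y) = H(X,Y) - H(Y) = 3.78 - 0.79 = 2.99

2.99 bits


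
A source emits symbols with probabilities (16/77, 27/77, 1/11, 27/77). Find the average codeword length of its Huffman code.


Huffman construction (repeatedly merge the two least-probable nodes; each merge adds 1 bit to every symbol beneath it): 1/11 + 16/77 = 23/77; 23/77 + 27/77 = 50/77; 27/77 + 50/77 = 1. Resulting codeword lengths (in the order the probabilities were given): (3, 2, 3, 1). L_avg = sum(p_i * l_i) = 16/77*3 + 27/77*2 + 1/11*3 + 27/77*1 = 150/77 = 1.9481

1.9481 bits


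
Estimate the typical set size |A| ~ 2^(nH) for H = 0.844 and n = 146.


log2|A_typical| = nH = 146 * 0.844 = 123.224, so |A_typical| ~ 2^123.224 = 1.242e+37

1.242e+37


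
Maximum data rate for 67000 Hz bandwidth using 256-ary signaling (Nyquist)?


Rate = 2 * B * log2(M) = 2 * 67000 * 8.0 = 1072000.0

1072000.0 bps


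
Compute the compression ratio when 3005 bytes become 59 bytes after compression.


Ratio = original / compressed = 3005 / 59 = 50.9322

50.9322


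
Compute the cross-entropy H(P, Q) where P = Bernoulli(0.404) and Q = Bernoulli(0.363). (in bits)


H(P,Q) = -p*log2(q) - (1-p)*log2(1-q). -0.404*log2(0.363) = 0.590631; -0.596*log2(0.637) = 0.387778. H(P,Q) = 0.590631 + 0.387778 = 0.9784

0.9784 bits


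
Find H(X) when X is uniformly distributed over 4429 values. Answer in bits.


H = log2(n) = log2(4429) = 12.1128

12.1128 bits


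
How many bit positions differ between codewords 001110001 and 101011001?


Count differing positions: ^ . . ^ . ^ . . . = 3 differences

3


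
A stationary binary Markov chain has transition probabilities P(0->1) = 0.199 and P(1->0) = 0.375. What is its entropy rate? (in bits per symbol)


Stationary distribution: pi_0 = p10/(p01+p10) = 0.6533, pi_1 = 0.3467. Entropy rate H' = pi_0*H(p01) + pi_1*H(p10) = 0.6533*0.7199 + 0.3467*0.9544 = 0.8012

0.8012 bits/symbol


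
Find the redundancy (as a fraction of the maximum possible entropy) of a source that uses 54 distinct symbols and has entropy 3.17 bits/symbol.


H_max = log2(K) = log2(54) = 5.7549 bits/symbol. Redundancy = 1 - H/H_max = 1 - 3.17/5.7549 = 1 - 0.5508 = 0.4492

0.4492


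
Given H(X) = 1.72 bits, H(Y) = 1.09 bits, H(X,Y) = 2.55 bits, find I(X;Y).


I(X;Y) = H(X) + H(Y) - H(X,Y) = 1.72 + 1.09 - 2.55 = 0.26

0.26 bits


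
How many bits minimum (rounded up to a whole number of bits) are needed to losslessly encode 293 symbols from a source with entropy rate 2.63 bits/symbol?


Minimum bits >= n * H = 293 * 2.63 = 770.59, rounded up to a whole number of bits = 771

771 bits


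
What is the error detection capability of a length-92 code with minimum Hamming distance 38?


Detection capability = d_min - 1 = 38 - 1 = 37

37 errors


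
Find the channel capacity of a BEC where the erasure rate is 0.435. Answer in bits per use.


C = 1 - epsilon = 1 - 0.435 = 0.565

0.565 bits


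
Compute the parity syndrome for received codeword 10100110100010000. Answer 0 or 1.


Syndrome = XOR of all bits = 1 XOR 0 XOR 1 XOR 0 XOR 0 XOR 1 XOR 1 XOR 0 XOR 1 XOR 0 XOR 0 XOR 0 XOR 1 XOR 0 XOR 0 XOR 0 XOR 0 = 0

0


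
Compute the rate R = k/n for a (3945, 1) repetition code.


Rate = k/n = 1/3945

1/3945


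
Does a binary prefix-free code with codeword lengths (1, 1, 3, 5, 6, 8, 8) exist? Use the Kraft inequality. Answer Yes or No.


Kraft sum = sum(2^(-l_i)) = 1.1797, need <= 1. Result: violated (a binary prefix-free code with these lengths cannot exist)

No


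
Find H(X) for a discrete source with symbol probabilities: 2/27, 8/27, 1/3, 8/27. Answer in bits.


H = -sum(p_i * log2(p_i)). Terms: -(2/27)*log2(2/27) = 0.278140; -(8/27)*log2(8/27) = 0.519967; -(1/3)*log2(1/3) = 0.528321; -(8/27)*log2(8/27) = 0.519967. H = 0.278140 + 0.519967 + 0.528321 + 0.519967 = 1.8464

1.8464 bits


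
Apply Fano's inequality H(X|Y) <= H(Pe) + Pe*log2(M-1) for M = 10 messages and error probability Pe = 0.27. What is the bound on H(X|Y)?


H(Pe) = -Pe*log2(Pe) - (1-Pe)*log2(1-Pe) = -0.27*log2(0.27) - 0.73*log2(0.73) = 0.510022 + 0.331443 = 0.8415. Pe*log2(M-1) = 0.27*log2(9) = 0.855880. Bound = H(Pe) + Pe*log2(M-1) = 0.510022 + 0.331443 + 0.855880 = 1.6973

1.6973 bits


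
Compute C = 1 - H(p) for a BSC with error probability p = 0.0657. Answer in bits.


H(p) = -p*log2(p) - (1-p)*log2(1-p) = -0.0657*log2(0.0657) - 0.9343*log2(0.9343) = 0.258067 + 0.091601 = 0.3497. C = 1 - H(p) = 1 - 0.3497 = 0.6503

0.6503 bits


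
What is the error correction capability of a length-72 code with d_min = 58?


Correction capability = floor((d-1)/2) = floor((58-1)/2) = 28

28 errors


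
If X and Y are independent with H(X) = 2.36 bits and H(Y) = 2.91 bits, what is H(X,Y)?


For independent variables, H(X,Y) = H(X) + H(Y) = 2.36 + 2.91 = 5.27

5.27 bits


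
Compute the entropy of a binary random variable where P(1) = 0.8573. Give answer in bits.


H = -p*log2(p) - (1-p)*log2(1-p). -0.8573*log2(0.8573) = 0.190430; -0.1427*log2(0.1427) = 0.400836. H = 0.190430 + 0.400836 = 0.5913

0.5913 bits


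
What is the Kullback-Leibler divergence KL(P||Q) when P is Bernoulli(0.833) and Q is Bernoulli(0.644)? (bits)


KL = p*log2(p/q) + (1-p)*log2((1-p)/(1-q)) = 0.833*log2(0.833/0.644) + 0.167*log2(0.167/0.356) = 0.1269

0.1269 bits


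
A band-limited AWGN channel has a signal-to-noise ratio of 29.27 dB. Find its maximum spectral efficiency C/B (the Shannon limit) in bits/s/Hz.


SNR_linear = 10^(29.27/10) = 845.2788; C/B = log2(1 + SNR_linear) = log2(1 + 845.2788) = 9.725

9.725 bits/s/Hz


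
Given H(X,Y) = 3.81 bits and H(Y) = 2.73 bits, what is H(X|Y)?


H(X|Y) = H(X,Y) - H(Y) = 3.81 - 2.73 = 1.08

1.08 bits


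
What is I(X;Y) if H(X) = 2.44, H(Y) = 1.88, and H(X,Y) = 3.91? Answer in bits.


I(X;Y) = H(X) + H(Y) - H(X,Y) = 2.44 + 1.88 - 3.91 = 0.41

0.41 bits


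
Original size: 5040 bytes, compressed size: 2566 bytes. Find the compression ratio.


Ratio = original / compressed = 5040 / 2566 = 1.9641

1.9641


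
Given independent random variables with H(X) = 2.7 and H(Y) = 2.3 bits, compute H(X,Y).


For independent variables, H(X,Y) = H(X) + H(Y) = 2.7 + 2.3 = 5.0

5.0 bits


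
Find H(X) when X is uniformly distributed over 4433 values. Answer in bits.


H = log2(n) = log2(4433) = 12.1141

12.1141 bits


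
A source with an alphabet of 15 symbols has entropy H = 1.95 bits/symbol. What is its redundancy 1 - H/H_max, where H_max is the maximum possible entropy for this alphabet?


H_max = log2(K) = log2(15) = 3.9069 bits/symbol. Redundancy = 1 - H/H_max = 1 - 1.95/3.9069 = 1 - 0.4991 = 0.5009

0.5009


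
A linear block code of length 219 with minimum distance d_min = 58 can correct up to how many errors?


Correction capability = floor((d-1)/2) = floor((58-1)/2) = 28

28 errors


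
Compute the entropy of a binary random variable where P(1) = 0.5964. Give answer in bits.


H = -p*log2(p) - (1-p)*log2(1-p). -0.5964*log2(0.5964) = 0.444704; -0.4036*log2(0.4036) = 0.528313. H = 0.444704 + 0.528313 = 0.973

0.973 bits


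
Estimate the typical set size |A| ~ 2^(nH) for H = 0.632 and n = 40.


log2|A_typical| = nH = 40 * 0.632 = 25.28, so |A_typical| ~ 2^25.28 = 4.074e+07

4.074e+07


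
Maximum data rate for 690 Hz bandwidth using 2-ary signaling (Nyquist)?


Rate = 2 * B * log2(M) = 2 * 690 * 1.0 = 1380.0

1380.0 bps


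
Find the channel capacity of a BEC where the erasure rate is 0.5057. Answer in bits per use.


C = 1 - epsilon = 1 - 0.5057 = 0.4943

0.4943 bits


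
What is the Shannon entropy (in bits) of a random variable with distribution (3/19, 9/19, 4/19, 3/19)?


H = -sum(p_i * log2(p_i)). Terms: -(3/19)*log2(3/19) = 0.420468; -(9/19)*log2(9/19) = 0.510633; -(4/19)*log2(4/19) = 0.473248; -(3/19)*log2(3/19) = 0.420468. H = 0.420468 + 0.510633 + 0.473248 + 0.420468 = 1.8248

1.8248 bits
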